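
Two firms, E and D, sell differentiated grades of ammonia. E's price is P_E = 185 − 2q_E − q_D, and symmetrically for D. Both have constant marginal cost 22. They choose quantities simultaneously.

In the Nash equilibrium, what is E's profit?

Firm E's profit: π = q_E(185 − 2q_E − q_D) − 22q_E.
∂π/∂q_E = 163 − 4q_E − q_D = 0 ⇒ q_E = 40.75 − 0.25q_D.
Setting q_E = q_D in the reaction function: q_E = 40.75 − 0.25q_E, so q_E = 40.75 / 1.25 = 32.6.
P_E = 185 − 2·32.6 − 32.6 = 87.2.
Profit = (87.2 − 22)·32.6 = 2125.52.

2125.52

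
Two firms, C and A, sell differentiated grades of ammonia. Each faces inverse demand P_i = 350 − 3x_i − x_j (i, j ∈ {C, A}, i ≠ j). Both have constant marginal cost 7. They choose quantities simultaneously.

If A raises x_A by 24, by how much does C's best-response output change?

-4

Firm C's profit: π = x_C(350 − 3x_C − x_A) − 7x_C.
∂π/∂x_C = 343 − 6x_C − x_A = 0 ⇒ x_C = 343/6 − (1/6)x_A.
The reaction-function slope is −1/6, so a 24-unit rise in x_A moves x_C by −1/6 × 24 = −4. C's best response falls — the actions are strategic substitutes.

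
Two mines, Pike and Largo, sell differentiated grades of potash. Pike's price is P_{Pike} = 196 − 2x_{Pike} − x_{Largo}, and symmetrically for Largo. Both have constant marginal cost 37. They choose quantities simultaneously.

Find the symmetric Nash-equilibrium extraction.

31.8

Mine Pike's profit: π = x_{Pike}(196 − 2x_{Pike} − x_{Largo}) − 37x_{Pike}.
∂π/∂x_{Pike} = 159 − 4x_{Pike} − x_{Largo} = 0 ⇒ x_{Pike} = 39.75 − 0.25x_{Largo}.
By symmetry x_{Largo} = x_{Pike}; substituting into the reaction function, 1.25x_{Pike} = 39.75 and x_{Pike} = 31.8.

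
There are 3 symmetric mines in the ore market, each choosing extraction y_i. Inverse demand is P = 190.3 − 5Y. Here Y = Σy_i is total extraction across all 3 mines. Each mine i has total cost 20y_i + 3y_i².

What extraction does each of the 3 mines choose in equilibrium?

6.55

A representative mine's profit is π_i = y_i(190.3 − 5Y) − 20y_i − 3y_i², with Y = y_i + Σ_{j≠i} y_j.
First-order condition: 170.3 − 16y_i − 5Σ_{j≠i} y_j = 0.
Imposing symmetry (y_j = y for all j) turns Σ_{j≠i} y_j into 2y, so 170.3 = 26y and y = 6.55.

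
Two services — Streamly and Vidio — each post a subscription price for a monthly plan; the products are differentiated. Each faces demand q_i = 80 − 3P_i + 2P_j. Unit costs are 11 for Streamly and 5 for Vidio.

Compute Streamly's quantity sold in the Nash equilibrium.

Streamly's profit: π = (P_{Streamly} − 11)(80 − 3P_{Streamly} + 2P_{Vidio}).
∂π/∂P_{Streamly} = 113 − 6P_{Streamly} + 2P_{Vidio} = 0 ⇒ P_{Streamly} = 113/6 + (1/3)P_{Vidio}.
Similarly P_{Vidio} = 95/6 + (1/3)P_{Streamly}.
Plugging P_{Vidio} into Streamly's best response: P_{Streamly} = 113/6 + (1/3)(95/6 + (1/3)P_{Streamly}) ⇒ (8/9)P_{Streamly} = 217/9, so P_{Streamly} = 27.125.
Then P_{Vidio} = 95/6 + (1/3)·27.125 = 24.875.
q_{Streamly} = 80 − 3·27.125 + 2·24.875 = 48.375.

48.375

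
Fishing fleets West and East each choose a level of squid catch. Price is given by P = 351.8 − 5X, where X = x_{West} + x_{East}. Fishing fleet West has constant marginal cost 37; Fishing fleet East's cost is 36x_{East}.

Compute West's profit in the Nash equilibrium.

Fishing fleet West's profit: π = x_{West}(351.8 − 5(x_{West} + x_{East})) − 37x_{West}.
∂π/∂x_{West} = 314.8 − 10x_{West} − 5x_{East} = 0, so x_{West} = 31.48 − 0.5x_{East}.
By the same steps for East: x_{East} = 31.58 − 0.5x_{West}.
Substituting the second reaction function into the first: x_{West} = 31.48 − 0.5(31.58 − 0.5x_{West}), which gives 0.75x_{West} = 15.69 ⇒ x_{West} = 20.92.
Then x_{East} = 31.58 − 0.5·20.92 = 21.12.
Price P = 351.8 − 5·42.04 = 141.6.
West's profit: (141.6 − 37)·20.92 = 2188.232.

2188.232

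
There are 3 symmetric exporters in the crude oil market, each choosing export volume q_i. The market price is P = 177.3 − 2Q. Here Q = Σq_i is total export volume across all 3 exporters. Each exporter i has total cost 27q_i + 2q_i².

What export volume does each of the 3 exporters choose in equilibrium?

A representative exporter's profit is π_i = q_i(177.3 − 2Q) − 27q_i − 2q_i², with Q = q_i + Σ_{j≠i} q_j.
First-order condition: 150.3 − 8q_i − 2Σ_{j≠i} q_j = 0.
Imposing symmetry (q_j = q for all j) turns Σ_{j≠i} q_j into 2q, so 150.3 = 12q and q = 12.525.

12.525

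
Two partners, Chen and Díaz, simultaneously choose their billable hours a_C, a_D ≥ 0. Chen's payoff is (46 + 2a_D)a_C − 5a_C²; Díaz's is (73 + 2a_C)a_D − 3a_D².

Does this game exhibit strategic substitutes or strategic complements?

strategic complements

Expanding Chen's payoff: 46a_C + 2a_Da_C − 5a_C².
∂π/∂a_C = 46 + 2a_D − 10a_C = 0, so a_C = 4.6 + 0.2a_D.
The best-response slope da_C/da_D = 0.2 > 0: the reaction function is upward-sloping, so the choices are strategic complements.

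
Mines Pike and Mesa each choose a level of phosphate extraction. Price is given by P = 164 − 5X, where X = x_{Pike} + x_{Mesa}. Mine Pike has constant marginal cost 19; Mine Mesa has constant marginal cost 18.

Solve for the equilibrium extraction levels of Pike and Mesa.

Mine Pike's profit: π = x_{Pike}(164 − 5(x_{Pike} + x_{Mesa})) − 19x_{Pike}.
∂π/∂x_{Pike} = 145 − 10x_{Pike} − 5x_{Mesa} = 0, so x_{Pike} = 14.5 − 0.5x_{Mesa}.
By the same steps for Mesa: x_{Mesa} = 14.6 − 0.5x_{Pike}.
Solving the two reaction functions simultaneously: (1 − (−0.5)(−0.5))x_{Pike} = 14.5 − 0.5·14.6, so 0.75x_{Pike} = 7.2 and x_{Pike} = 9.6.
Then x_{Mesa} = 14.6 − 0.5·9.6 = 9.8.

9.6, 9.8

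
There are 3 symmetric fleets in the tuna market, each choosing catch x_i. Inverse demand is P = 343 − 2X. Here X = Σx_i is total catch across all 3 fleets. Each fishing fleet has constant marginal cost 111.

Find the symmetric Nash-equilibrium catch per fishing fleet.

A representative fishing fleet's profit is π_i = x_i(343 − 2X) − 111x_i, with X = x_i + Σ_{j≠i} x_j.
First-order condition: 232 − 4x_i − 2Σ_{j≠i} x_j = 0.
With identical fishing fleets, set every x_j = x: then 232 − 4x − 4x = 0, i.e. x = 232/8 = 29.

29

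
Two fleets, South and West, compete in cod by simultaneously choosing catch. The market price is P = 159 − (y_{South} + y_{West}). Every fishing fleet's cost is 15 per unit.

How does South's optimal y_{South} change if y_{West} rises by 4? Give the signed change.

-2

Fishing fleet South's profit: π = y_{South}(159 − (y_{South} + y_{West})) − 15y_{South}.
∂π/∂y_{South} = 144 − 2y_{South} − y_{West} = 0, so y_{South} = 72 − 0.5y_{West}.
The reaction-function slope is −0.5, so a 4-unit rise in y_{West} moves y_{South} by −0.5 × 4 = −2. South's best response falls — the actions are strategic substitutes.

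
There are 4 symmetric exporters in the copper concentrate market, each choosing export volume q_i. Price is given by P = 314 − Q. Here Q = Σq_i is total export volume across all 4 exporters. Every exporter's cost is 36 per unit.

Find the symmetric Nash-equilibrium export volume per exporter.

55.6

A representative exporter's profit is π_i = q_i(314 − Q) − 36q_i, with Q = q_i + Σ_{j≠i} q_j.
First-order condition: 278 − 2q_i − Σ_{j≠i} q_j = 0.
With identical exporters, set every q_j = q: then 278 − 2q − 3q = 0, i.e. q = 278/5 = 55.6.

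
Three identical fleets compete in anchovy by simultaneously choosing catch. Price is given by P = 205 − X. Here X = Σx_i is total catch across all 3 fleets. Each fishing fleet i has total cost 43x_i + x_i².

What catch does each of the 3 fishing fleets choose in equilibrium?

27

A representative fishing fleet's profit is π_i = x_i(205 − X) − 43x_i − x_i², with X = x_i + Σ_{j≠i} x_j.
First-order condition: 162 − 4x_i − Σ_{j≠i} x_j = 0.
Imposing symmetry (x_j = x for all j) turns Σ_{j≠i} x_j into 2x, so 162 = 6x and x = 27.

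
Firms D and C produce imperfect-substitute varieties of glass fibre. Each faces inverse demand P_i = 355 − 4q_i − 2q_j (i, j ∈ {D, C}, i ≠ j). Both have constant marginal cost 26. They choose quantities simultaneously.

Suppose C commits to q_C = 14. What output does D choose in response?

37.625

Firm D's profit: π = q_D(355 − 4q_D − 2q_C) − 26q_D.
∂π/∂q_D = 329 − 8q_D − 2q_C = 0 ⇒ q_D = 41.125 − 0.25q_C.
At q_C = 14: q_D = 41.125 − 0.25·14 = 37.625.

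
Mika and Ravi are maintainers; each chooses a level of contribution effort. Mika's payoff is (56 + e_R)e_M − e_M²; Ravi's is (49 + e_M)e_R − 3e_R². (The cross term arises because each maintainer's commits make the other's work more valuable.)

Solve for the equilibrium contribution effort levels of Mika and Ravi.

Expanding Mika's payoff: 56e_M + e_Re_M − e_M².
∂π/∂e_M = 56 + e_R − 2e_M = 0, so e_M = 28 + 0.5e_R.
Likewise for Ravi: e_R = 49/6 + (1/6)e_M.
Substituting the second reaction function into the first: e_M = 28 + 0.5(49/6 + (1/6)e_M), which gives (11/12)e_M = 385/12 ⇒ e_M = 35.
Then e_R = 49/6 + (1/6)·35 = 14.

35, 14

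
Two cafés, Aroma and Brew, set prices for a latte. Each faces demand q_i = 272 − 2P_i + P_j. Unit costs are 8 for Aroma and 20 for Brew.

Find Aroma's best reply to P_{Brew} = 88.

94

Aroma's profit: π = (P_{Aroma} − 8)(272 − 2P_{Aroma} + P_{Brew}).
∂π/∂P_{Aroma} = 288 − 4P_{Aroma} + P_{Brew} = 0 ⇒ P_{Aroma} = 72 + 0.25P_{Brew}.
At P_{Brew} = 88: P_{Aroma} = 72 + 0.25·88 = 94.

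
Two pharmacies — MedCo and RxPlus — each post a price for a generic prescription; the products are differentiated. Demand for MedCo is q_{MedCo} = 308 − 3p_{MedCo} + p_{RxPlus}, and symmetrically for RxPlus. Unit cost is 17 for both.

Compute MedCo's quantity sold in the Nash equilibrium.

MedCo's profit: π = (p_{MedCo} − 17)(308 − 3p_{MedCo} + p_{RxPlus}).
∂π/∂p_{MedCo} = 359 − 6p_{MedCo} + p_{RxPlus} = 0 ⇒ p_{MedCo} = 359/6 + (1/6)p_{RxPlus}.
Setting p_{MedCo} = p_{RxPlus} in the reaction function: p_{MedCo} = 359/6 + (1/6)p_{MedCo}, so p_{MedCo} = (359/6) / (5/6) = 71.8.
q_{MedCo} = 308 − 3·71.8 + 71.8 = 164.4.

164.4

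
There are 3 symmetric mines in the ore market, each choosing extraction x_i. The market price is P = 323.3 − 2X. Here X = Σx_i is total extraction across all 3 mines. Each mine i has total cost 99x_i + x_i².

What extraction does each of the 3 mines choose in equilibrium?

A representative mine's profit is π_i = x_i(323.3 − 2X) − 99x_i − x_i², with X = x_i + Σ_{j≠i} x_j.
First-order condition: 224.3 − 6x_i − 2Σ_{j≠i} x_j = 0.
Imposing symmetry (x_j = x for all j) turns Σ_{j≠i} x_j into 2x, so 224.3 = 10x and x = 22.43.

22.43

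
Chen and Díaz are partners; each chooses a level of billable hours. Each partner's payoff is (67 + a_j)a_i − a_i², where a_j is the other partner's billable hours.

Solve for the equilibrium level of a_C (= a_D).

Chen's payoff is (67 + a_D)a_C − a_C².
∂π/∂a_C = 67 + a_D − 2a_C = 0, so a_C = 33.5 + 0.5a_D.
By symmetry a_D = a_C; substituting into the reaction function, 0.5a_C = 33.5 and a_C = 67.

67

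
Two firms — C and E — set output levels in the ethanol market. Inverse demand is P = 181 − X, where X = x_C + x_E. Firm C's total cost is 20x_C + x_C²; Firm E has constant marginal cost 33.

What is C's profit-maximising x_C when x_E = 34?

Firm C's profit: π = x_C(181 − (x_C + x_E)) − 20x_C − x_C².
∂π/∂x_C = 161 − 4x_C − x_E = 0, so x_C = 40.25 − 0.25x_E.
At x_E = 34: x_C = 40.25 − 0.25·34 = 31.75.

31.75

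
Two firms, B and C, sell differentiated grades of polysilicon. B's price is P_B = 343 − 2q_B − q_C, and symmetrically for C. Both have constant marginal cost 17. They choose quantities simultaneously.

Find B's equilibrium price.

Firm B's profit: π = q_B(343 − 2q_B − q_C) − 17q_B.
∂π/∂q_B = 326 − 4q_B − q_C = 0 ⇒ q_B = 81.5 − 0.25q_C.
The game is symmetric, so in equilibrium q_C = q_B: the reaction function gives 1.25q_B = 81.5, hence q_B = 65.2.
P_B = 343 − 2·65.2 − 65.2 = 147.4.

147.4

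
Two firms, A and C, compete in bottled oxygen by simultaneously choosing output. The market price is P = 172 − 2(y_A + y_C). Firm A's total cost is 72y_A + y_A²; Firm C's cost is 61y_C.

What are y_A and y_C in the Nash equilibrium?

8.9, 23.3

Firm A's profit: π = y_A(172 − 2(y_A + y_C)) − 72y_A − y_A².
∂π/∂y_A = 100 − 6y_A − 2y_C = 0, so y_A = 50/3 − (1/3)y_C.
For C: ∂π/∂y_C = 111 − 4y_C − 2y_A = 0 ⇒ y_C = 27.75 − 0.5y_A.
Plugging y_C into A's best response: y_A = 50/3 − (1/3)(27.75 − 0.5y_A) ⇒ (5/6)y_A = 89/12, so y_A = 8.9.
Then y_C = 27.75 − 0.5·8.9 = 23.3.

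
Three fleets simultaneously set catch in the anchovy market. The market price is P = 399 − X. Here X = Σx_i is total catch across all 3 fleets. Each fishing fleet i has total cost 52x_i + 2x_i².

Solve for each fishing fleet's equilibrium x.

43.375

A representative fishing fleet's profit is π_i = x_i(399 − X) − 52x_i − 2x_i², with X = x_i + Σ_{j≠i} x_j.
First-order condition: 347 − 6x_i − Σ_{j≠i} x_j = 0.
Imposing symmetry (x_j = x for all j) turns Σ_{j≠i} x_j into 2x, so 347 = 8x and x = 43.375.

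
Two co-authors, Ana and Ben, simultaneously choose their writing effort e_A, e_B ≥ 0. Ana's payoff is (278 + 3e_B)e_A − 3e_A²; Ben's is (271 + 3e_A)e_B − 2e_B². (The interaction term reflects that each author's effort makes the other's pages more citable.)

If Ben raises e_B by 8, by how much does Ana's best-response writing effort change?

Expanding Ana's payoff: 278e_A + 3e_Be_A − 3e_A².
∂π/∂e_A = 278 + 3e_B − 6e_A = 0, so e_A = 139/3 + 0.5e_B.
The reaction-function slope is 0.5, so an 8-unit rise in e_B moves e_A by 0.5 × 8 = 4. Ana's best response rises — the actions are strategic complements.

4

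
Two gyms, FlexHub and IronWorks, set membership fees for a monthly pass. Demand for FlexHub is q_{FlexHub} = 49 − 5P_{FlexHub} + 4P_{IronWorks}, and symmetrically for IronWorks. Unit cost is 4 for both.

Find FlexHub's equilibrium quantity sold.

37.5

FlexHub's profit: π = (P_{FlexHub} − 4)(49 − 5P_{FlexHub} + 4P_{IronWorks}).
∂π/∂P_{FlexHub} = 69 − 10P_{FlexHub} + 4P_{IronWorks} = 0 ⇒ P_{FlexHub} = 6.9 + 0.4P_{IronWorks}.
By symmetry P_{IronWorks} = P_{FlexHub}; substituting into the reaction function, 0.6P_{FlexHub} = 6.9 and P_{FlexHub} = 11.5.
q_{FlexHub} = 49 − 5·11.5 + 4·11.5 = 37.5.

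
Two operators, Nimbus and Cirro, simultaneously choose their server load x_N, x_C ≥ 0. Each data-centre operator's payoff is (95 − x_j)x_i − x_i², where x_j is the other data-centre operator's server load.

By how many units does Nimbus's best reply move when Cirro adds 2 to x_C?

-1

Nimbus's payoff is (95 − x_C)x_N − x_N².
∂π/∂x_N = 95 − x_C − 2x_N = 0, so x_N = 47.5 − 0.5x_C.
The reaction-function slope is −0.5, so a 2-unit rise in x_C moves x_N by −0.5 × 2 = −1. Nimbus's best response falls — the actions are strategic substitutes.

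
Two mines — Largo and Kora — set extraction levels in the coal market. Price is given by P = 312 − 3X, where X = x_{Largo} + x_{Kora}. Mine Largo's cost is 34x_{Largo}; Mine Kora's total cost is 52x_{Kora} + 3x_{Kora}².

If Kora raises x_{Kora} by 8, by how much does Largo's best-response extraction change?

Mine Largo's profit: π = x_{Largo}(312 − 3(x_{Largo} + x_{Kora})) − 34x_{Largo}.
∂π/∂x_{Largo} = 278 − 6x_{Largo} − 3x_{Kora} = 0, so x_{Largo} = 139/3 − 0.5x_{Kora}.
The reaction-function slope is −0.5, so an 8-unit rise in x_{Kora} moves x_{Largo} by −0.5 × 8 = −4. Largo's best response falls — the actions are strategic substitutes.

-4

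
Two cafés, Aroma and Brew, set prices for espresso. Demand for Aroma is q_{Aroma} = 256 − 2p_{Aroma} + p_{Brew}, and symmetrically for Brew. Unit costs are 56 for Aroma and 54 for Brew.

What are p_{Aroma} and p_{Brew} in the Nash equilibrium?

Aroma's profit: π = (p_{Aroma} − 56)(256 − 2p_{Aroma} + p_{Brew}).
∂π/∂p_{Aroma} = 368 − 4p_{Aroma} + p_{Brew} = 0 ⇒ p_{Aroma} = 92 + 0.25p_{Brew}.
Similarly p_{Brew} = 91 + 0.25p_{Aroma}.
Substituting the second reaction function into the first: p_{Aroma} = 92 + 0.25(91 + 0.25p_{Aroma}), which gives 0.9375p_{Aroma} = 114.75 ⇒ p_{Aroma} = 122.4.
Then p_{Brew} = 91 + 0.25·122.4 = 121.6.

122.4, 121.6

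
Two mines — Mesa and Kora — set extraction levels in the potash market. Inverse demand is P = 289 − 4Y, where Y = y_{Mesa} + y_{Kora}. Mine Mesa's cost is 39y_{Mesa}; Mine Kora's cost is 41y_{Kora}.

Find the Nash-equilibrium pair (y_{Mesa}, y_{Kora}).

Mine Mesa's profit: π = y_{Mesa}(289 − 4(y_{Mesa} + y_{Kora})) − 39y_{Mesa}.
∂π/∂y_{Mesa} = 250 − 8y_{Mesa} − 4y_{Kora} = 0, so y_{Mesa} = 31.25 − 0.5y_{Kora}.
By the same steps for Kora: y_{Kora} = 31 − 0.5y_{Mesa}.
Plugging y_{Kora} into Mesa's best response: y_{Mesa} = 31.25 − 0.5(31 − 0.5y_{Mesa}) ⇒ 0.75y_{Mesa} = 15.75, so y_{Mesa} = 21.
Then y_{Kora} = 31 − 0.5·21 = 20.5.

21, 20.5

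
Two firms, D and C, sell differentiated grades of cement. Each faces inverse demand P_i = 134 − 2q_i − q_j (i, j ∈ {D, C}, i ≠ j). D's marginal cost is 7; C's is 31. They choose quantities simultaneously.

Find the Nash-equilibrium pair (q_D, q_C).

27, 19

Firm D's profit: π = q_D(134 − 2q_D − q_C) − 7q_D.
∂π/∂q_D = 127 − 4q_D − q_C = 0 ⇒ q_D = 31.75 − 0.25q_C.
Similarly q_C = 25.75 − 0.25q_D.
Plugging q_C into D's best response: q_D = 31.75 − 0.25(25.75 − 0.25q_D) ⇒ 0.9375q_D = 25.3125, so q_D = 27.
Then q_C = 25.75 − 0.25·27 = 19.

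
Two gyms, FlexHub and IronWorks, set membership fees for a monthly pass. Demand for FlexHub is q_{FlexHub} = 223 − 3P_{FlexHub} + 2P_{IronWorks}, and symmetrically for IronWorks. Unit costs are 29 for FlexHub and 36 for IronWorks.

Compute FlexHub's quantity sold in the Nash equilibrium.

149.4375

FlexHub's profit: π = (P_{FlexHub} − 29)(223 − 3P_{FlexHub} + 2P_{IronWorks}).
∂π/∂P_{FlexHub} = 310 − 6P_{FlexHub} + 2P_{IronWorks} = 0 ⇒ P_{FlexHub} = 155/3 + (1/3)P_{IronWorks}.
Similarly P_{IronWorks} = 331/6 + (1/3)P_{FlexHub}.
Solving the two reaction functions simultaneously: (1 − (1/3)(1/3))P_{FlexHub} = 155/3 + (1/3)·(331/6), so (8/9)P_{FlexHub} = 1261/18 and P_{FlexHub} = 78.8125.
Then P_{IronWorks} = 331/6 + (1/3)·78.8125 = 81.4375.
q_{FlexHub} = 223 − 3·78.8125 + 2·81.4375 = 149.4375.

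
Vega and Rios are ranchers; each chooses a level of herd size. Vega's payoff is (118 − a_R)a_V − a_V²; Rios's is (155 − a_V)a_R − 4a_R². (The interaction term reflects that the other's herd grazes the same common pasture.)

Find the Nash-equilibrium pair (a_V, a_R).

52.6, 12.8

Expanding Vega's payoff: 118a_V − a_Ra_V − a_V².
∂π/∂a_V = 118 − a_R − 2a_V = 0, so a_V = 59 − 0.5a_R.
Likewise for Rios: a_R = 19.375 − 0.125a_V.
Solving the two reaction functions simultaneously: (1 − (−0.5)(−0.125))a_V = 59 − 0.5·19.375, so 0.9375a_V = 49.3125 and a_V = 52.6.
Then a_R = 19.375 − 0.125·52.6 = 12.8.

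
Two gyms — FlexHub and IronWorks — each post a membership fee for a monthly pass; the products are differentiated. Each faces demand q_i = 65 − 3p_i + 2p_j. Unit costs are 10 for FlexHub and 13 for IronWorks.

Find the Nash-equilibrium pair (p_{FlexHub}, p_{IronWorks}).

FlexHub's profit: π = (p_{FlexHub} − 10)(65 − 3p_{FlexHub} + 2p_{IronWorks}).
∂π/∂p_{FlexHub} = 95 − 6p_{FlexHub} + 2p_{IronWorks} = 0 ⇒ p_{FlexHub} = 95/6 + (1/3)p_{IronWorks}.
Similarly p_{IronWorks} = 52/3 + (1/3)p_{FlexHub}.
Plugging p_{IronWorks} into FlexHub's best response: p_{FlexHub} = 95/6 + (1/3)(52/3 + (1/3)p_{FlexHub}) ⇒ (8/9)p_{FlexHub} = 389/18, so p_{FlexHub} = 24.3125.
Then p_{IronWorks} = 52/3 + (1/3)·24.3125 = 25.4375.

24.3125, 25.4375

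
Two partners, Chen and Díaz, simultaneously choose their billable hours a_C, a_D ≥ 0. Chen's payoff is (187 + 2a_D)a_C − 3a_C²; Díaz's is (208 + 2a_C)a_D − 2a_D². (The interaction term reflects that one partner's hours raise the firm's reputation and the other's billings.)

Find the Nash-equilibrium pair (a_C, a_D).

Expanding Chen's payoff: 187a_C + 2a_Da_C − 3a_C².
∂π/∂a_C = 187 + 2a_D − 6a_C = 0, so a_C = 187/6 + (1/3)a_D.
Likewise for Díaz: a_D = 52 + 0.5a_C.
Solving the two reaction functions simultaneously: (1 − (1/3)(0.5))a_C = 187/6 + (1/3)·52, so (5/6)a_C = 48.5 and a_C = 58.2.
Then a_D = 52 + 0.5·58.2 = 81.1.

58.2, 81.1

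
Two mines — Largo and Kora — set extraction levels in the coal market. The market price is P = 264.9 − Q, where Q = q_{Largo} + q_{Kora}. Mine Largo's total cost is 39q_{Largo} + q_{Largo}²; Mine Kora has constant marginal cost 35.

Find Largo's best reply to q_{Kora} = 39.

46.725

Mine Largo's profit: π = q_{Largo}(264.9 − (q_{Largo} + q_{Kora})) − 39q_{Largo} − q_{Largo}².
∂π/∂q_{Largo} = 225.9 − 4q_{Largo} − q_{Kora} = 0, so q_{Largo} = 56.475 − 0.25q_{Kora}.
At q_{Kora} = 39: q_{Largo} = 56.475 − 0.25·39 = 46.725.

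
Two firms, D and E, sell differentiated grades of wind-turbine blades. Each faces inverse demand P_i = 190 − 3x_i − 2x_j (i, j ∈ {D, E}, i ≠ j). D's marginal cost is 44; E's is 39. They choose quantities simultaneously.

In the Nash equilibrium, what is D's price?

97.8125

Firm D's profit: π = x_D(190 − 3x_D − 2x_E) − 44x_D.
∂π/∂x_D = 146 − 6x_D − 2x_E = 0 ⇒ x_D = 73/3 − (1/3)x_E.
Similarly x_E = 151/6 − (1/3)x_D.
Substituting the second reaction function into the first: x_D = 73/3 − (1/3)(151/6 − (1/3)x_D), which gives (8/9)x_D = 287/18 ⇒ x_D = 17.9375.
Then x_E = 151/6 − (1/3)·17.9375 = 19.1875.
P_D = 190 − 3·17.9375 − 2·19.1875 = 97.8125.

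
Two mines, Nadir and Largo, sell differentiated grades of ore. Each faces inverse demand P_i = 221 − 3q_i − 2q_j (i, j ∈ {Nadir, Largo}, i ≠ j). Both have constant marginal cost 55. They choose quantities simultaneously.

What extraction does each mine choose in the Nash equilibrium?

20.75

Mine Nadir's profit: π = q_{Nadir}(221 − 3q_{Nadir} − 2q_{Largo}) − 55q_{Nadir}.
∂π/∂q_{Nadir} = 166 − 6q_{Nadir} − 2q_{Largo} = 0 ⇒ q_{Nadir} = 83/3 − (1/3)q_{Largo}.
The game is symmetric, so in equilibrium q_{Largo} = q_{Nadir}: the reaction function gives (4/3)q_{Nadir} = 83/3, hence q_{Nadir} = 20.75.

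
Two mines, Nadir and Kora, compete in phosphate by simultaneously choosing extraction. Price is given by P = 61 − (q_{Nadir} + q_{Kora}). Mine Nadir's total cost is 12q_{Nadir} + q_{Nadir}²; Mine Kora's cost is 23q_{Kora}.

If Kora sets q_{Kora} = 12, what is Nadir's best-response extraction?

9.25

Mine Nadir's profit: π = q_{Nadir}(61 − (q_{Nadir} + q_{Kora})) − 12q_{Nadir} − q_{Nadir}².
∂π/∂q_{Nadir} = 49 − 4q_{Nadir} − q_{Kora} = 0, so q_{Nadir} = 12.25 − 0.25q_{Kora}.
At q_{Kora} = 12: q_{Nadir} = 12.25 − 0.25·12 = 9.25.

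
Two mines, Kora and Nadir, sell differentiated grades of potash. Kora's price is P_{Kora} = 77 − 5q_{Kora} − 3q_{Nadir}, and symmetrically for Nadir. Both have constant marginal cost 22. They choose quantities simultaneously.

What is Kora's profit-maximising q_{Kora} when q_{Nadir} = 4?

Mine Kora's profit: π = q_{Kora}(77 − 5q_{Kora} − 3q_{Nadir}) − 22q_{Kora}.
∂π/∂q_{Kora} = 55 − 10q_{Kora} − 3q_{Nadir} = 0 ⇒ q_{Kora} = 5.5 − 0.3q_{Nadir}.
At q_{Nadir} = 4: q_{Kora} = 5.5 − 0.3·4 = 4.3.

4.3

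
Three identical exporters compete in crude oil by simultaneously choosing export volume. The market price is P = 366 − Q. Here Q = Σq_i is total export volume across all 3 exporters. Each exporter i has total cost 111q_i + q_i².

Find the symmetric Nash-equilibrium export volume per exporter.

A representative exporter's profit is π_i = q_i(366 − Q) − 111q_i − q_i², with Q = q_i + Σ_{j≠i} q_j.
First-order condition: 255 − 4q_i − Σ_{j≠i} q_j = 0.
In a symmetric equilibrium every exporter chooses the same q, so Σ_{j≠i} q_j = 2q. The condition becomes 255 − 6q = 0, giving q = 255/6 = 42.5.

42.5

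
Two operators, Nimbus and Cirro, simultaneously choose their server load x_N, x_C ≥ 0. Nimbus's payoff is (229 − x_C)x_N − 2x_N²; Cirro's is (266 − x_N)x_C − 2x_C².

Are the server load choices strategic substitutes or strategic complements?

Expanding Nimbus's payoff: 229x_N − x_Cx_N − 2x_N².
∂π/∂x_N = 229 − x_C − 4x_N = 0, so x_N = 57.25 − 0.25x_C.
The best-response slope dx_N/dx_C = −0.25 < 0: the reaction function is downward-sloping, so the choices are strategic substitutes.

strategic substitutes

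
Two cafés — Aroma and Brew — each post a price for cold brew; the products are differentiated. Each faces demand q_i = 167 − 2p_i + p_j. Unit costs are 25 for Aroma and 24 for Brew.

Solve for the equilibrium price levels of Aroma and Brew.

72.2, 71.8

Aroma's profit: π = (p_{Aroma} − 25)(167 − 2p_{Aroma} + p_{Brew}).
∂π/∂p_{Aroma} = 217 − 4p_{Aroma} + p_{Brew} = 0 ⇒ p_{Aroma} = 54.25 + 0.25p_{Brew}.
Similarly p_{Brew} = 53.75 + 0.25p_{Aroma}.
Solving the two reaction functions simultaneously: (1 − (0.25)(0.25))p_{Aroma} = 54.25 + 0.25·53.75, so 0.9375p_{Aroma} = 67.6875 and p_{Aroma} = 72.2.
Then p_{Brew} = 53.75 + 0.25·72.2 = 71.8.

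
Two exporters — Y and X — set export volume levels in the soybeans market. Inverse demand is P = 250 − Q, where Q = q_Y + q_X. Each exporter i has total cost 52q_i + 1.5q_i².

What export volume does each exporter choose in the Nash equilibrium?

Exporter Y's profit: π = q_Y(250 − (q_Y + q_X)) − 52q_Y − 1.5q_Y².
∂π/∂q_Y = 198 − 5q_Y − q_X = 0, so q_Y = 39.6 − 0.2q_X.
Setting q_Y = q_X in the reaction function: q_Y = 39.6 − 0.2q_Y, so q_Y = 39.6 / 1.2 = 33.

33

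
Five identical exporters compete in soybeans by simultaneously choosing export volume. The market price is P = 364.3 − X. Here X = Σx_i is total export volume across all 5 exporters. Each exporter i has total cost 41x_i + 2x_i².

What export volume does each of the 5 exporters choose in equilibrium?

A representative exporter's profit is π_i = x_i(364.3 − X) − 41x_i − 2x_i², with X = x_i + Σ_{j≠i} x_j.
First-order condition: 323.3 − 6x_i − Σ_{j≠i} x_j = 0.
In a symmetric equilibrium every exporter chooses the same x, so Σ_{j≠i} x_j = 4x. The condition becomes 323.3 − 10x = 0, giving x = 323.3/10 = 32.33.

32.33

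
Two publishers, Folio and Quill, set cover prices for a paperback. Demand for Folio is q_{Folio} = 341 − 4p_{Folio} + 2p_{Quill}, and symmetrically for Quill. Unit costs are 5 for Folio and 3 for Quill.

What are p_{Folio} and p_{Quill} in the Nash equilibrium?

Folio's profit: π = (p_{Folio} − 5)(341 − 4p_{Folio} + 2p_{Quill}).
∂π/∂p_{Folio} = 361 − 8p_{Folio} + 2p_{Quill} = 0 ⇒ p_{Folio} = 45.125 + 0.25p_{Quill}.
Similarly p_{Quill} = 44.125 + 0.25p_{Folio}.
Substituting the second reaction function into the first: p_{Folio} = 45.125 + 0.25(44.125 + 0.25p_{Folio}), which gives 0.9375p_{Folio} = 1797/32 ⇒ p_{Folio} = 59.9.
Then p_{Quill} = 44.125 + 0.25·59.9 = 59.1.

59.9, 59.1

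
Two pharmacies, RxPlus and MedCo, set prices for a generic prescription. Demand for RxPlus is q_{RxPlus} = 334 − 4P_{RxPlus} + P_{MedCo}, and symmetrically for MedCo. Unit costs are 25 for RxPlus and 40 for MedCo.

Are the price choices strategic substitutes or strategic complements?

RxPlus's profit: π = (P_{RxPlus} − 25)(334 − 4P_{RxPlus} + P_{MedCo}).
∂π/∂P_{RxPlus} = 434 − 8P_{RxPlus} + P_{MedCo} = 0 ⇒ P_{RxPlus} = 54.25 + 0.125P_{MedCo}.
The best-response slope dP_{RxPlus}/dP_{MedCo} = 0.125 > 0: the reaction function is upward-sloping, so the choices are strategic complements.

strategic complements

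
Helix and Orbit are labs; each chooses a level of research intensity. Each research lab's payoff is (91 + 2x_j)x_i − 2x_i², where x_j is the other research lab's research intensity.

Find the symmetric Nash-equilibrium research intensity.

45.5

Helix's payoff is (91 + 2x_O)x_H − 2x_H².
∂π/∂x_H = 91 + 2x_O − 4x_H = 0, so x_H = 22.75 + 0.5x_O.
The game is symmetric, so in equilibrium x_O = x_H: the reaction function gives 0.5x_H = 22.75, hence x_H = 45.5.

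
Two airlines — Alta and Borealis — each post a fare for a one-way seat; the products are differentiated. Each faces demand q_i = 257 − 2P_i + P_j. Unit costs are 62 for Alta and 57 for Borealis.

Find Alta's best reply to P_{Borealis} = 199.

145

Alta's profit: π = (P_{Alta} − 62)(257 − 2P_{Alta} + P_{Borealis}).
∂π/∂P_{Alta} = 381 − 4P_{Alta} + P_{Borealis} = 0 ⇒ P_{Alta} = 95.25 + 0.25P_{Borealis}.
At P_{Borealis} = 199: P_{Alta} = 95.25 + 0.25·199 = 145.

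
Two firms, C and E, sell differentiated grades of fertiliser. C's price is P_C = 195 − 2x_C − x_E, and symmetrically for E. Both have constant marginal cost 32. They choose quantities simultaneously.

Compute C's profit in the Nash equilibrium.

Firm C's profit: π = x_C(195 − 2x_C − x_E) − 32x_C.
∂π/∂x_C = 163 − 4x_C − x_E = 0 ⇒ x_C = 40.75 − 0.25x_E.
The game is symmetric, so in equilibrium x_E = x_C: the reaction function gives 1.25x_C = 40.75, hence x_C = 32.6.
P_C = 195 − 2·32.6 − 32.6 = 97.2.
Profit = (97.2 − 32)·32.6 = 2125.52.

2125.52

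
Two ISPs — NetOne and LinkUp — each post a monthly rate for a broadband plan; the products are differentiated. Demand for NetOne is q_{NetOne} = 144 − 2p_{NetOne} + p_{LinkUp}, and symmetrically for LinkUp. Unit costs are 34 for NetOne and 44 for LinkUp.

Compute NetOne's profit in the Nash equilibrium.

NetOne's profit: π = (p_{NetOne} − 34)(144 − 2p_{NetOne} + p_{LinkUp}).
∂π/∂p_{NetOne} = 212 − 4p_{NetOne} + p_{LinkUp} = 0 ⇒ p_{NetOne} = 53 + 0.25p_{LinkUp}.
Similarly p_{LinkUp} = 58 + 0.25p_{NetOne}.
Plugging p_{LinkUp} into NetOne's best response: p_{NetOne} = 53 + 0.25(58 + 0.25p_{NetOne}) ⇒ 0.9375p_{NetOne} = 67.5, so p_{NetOne} = 72.
Then p_{LinkUp} = 58 + 0.25·72 = 76.
q_{NetOne} = 144 − 2·72 + 76 = 76.
Profit = (72 − 34)·76 = 2888.

2888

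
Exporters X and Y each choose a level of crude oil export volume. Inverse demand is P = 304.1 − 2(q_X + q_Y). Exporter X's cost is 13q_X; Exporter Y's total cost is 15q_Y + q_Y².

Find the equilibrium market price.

Exporter X's profit: π = q_X(304.1 − 2(q_X + q_Y)) − 13q_X.
∂π/∂q_X = 291.1 − 4q_X − 2q_Y = 0, so q_X = 72.775 − 0.5q_Y.
For Y: ∂π/∂q_Y = 289.1 − 6q_Y − 2q_X = 0 ⇒ q_Y = 2891/60 − (1/3)q_X.
Plugging q_Y into X's best response: q_X = 72.775 − 0.5(2891/60 − (1/3)q_X) ⇒ (5/6)q_X = 2921/60, so q_X = 58.42.
Then q_Y = 2891/60 − (1/3)·58.42 = 28.71.
Equilibrium price: P = 304.1 − 2·87.13 = 129.84.

129.84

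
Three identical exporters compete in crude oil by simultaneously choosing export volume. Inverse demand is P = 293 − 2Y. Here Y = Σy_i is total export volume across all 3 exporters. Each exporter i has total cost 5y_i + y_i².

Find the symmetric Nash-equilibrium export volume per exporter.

28.8

A representative exporter's profit is π_i = y_i(293 − 2Y) − 5y_i − y_i², with Y = y_i + Σ_{j≠i} y_j.
First-order condition: 288 − 6y_i − 2Σ_{j≠i} y_j = 0.
In a symmetric equilibrium every exporter chooses the same y, so Σ_{j≠i} y_j = 2y. The condition becomes 288 − 10y = 0, giving y = 288/10 = 28.8.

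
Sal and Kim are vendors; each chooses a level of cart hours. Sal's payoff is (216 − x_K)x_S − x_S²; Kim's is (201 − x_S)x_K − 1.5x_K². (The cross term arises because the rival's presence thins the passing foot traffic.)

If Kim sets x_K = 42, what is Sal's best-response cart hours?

87

Expanding Sal's payoff: 216x_S − x_Kx_S − x_S².
∂π/∂x_S = 216 − x_K − 2x_S = 0, so x_S = 108 − 0.5x_K.
At x_K = 42: x_S = 108 − 0.5·42 = 87.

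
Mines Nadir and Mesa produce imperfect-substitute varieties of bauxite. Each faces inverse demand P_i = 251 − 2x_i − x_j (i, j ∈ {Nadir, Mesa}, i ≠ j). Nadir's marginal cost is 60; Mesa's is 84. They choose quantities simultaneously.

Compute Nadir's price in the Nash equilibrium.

139.6

Mine Nadir's profit: π = x_{Nadir}(251 − 2x_{Nadir} − x_{Mesa}) − 60x_{Nadir}.
∂π/∂x_{Nadir} = 191 − 4x_{Nadir} − x_{Mesa} = 0 ⇒ x_{Nadir} = 47.75 − 0.25x_{Mesa}.
Similarly x_{Mesa} = 41.75 − 0.25x_{Nadir}.
Plugging x_{Mesa} into Nadir's best response: x_{Nadir} = 47.75 − 0.25(41.75 − 0.25x_{Nadir}) ⇒ 0.9375x_{Nadir} = 37.3125, so x_{Nadir} = 39.8.
Then x_{Mesa} = 41.75 − 0.25·39.8 = 31.8.
P_{Nadir} = 251 − 2·39.8 − 31.8 = 139.6.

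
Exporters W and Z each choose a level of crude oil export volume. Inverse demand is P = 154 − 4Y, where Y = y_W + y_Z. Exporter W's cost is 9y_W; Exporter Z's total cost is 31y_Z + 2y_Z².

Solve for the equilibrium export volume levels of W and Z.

15.6, 5.05

Exporter W's profit: π = y_W(154 − 4(y_W + y_Z)) − 9y_W.
∂π/∂y_W = 145 − 8y_W − 4y_Z = 0, so y_W = 18.125 − 0.5y_Z.
For Z: ∂π/∂y_Z = 123 − 12y_Z − 4y_W = 0 ⇒ y_Z = 10.25 − (1/3)y_W.
Solving the two reaction functions simultaneously: (1 − (−0.5)(−1/3))y_W = 18.125 − 0.5·10.25, so (5/6)y_W = 13 and y_W = 15.6.
Then y_Z = 10.25 − (1/3)·15.6 = 5.05.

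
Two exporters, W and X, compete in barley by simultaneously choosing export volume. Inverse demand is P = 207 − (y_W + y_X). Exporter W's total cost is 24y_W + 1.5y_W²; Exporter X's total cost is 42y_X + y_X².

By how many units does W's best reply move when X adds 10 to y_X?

-2

Exporter W's profit: π = y_W(207 − (y_W + y_X)) − 24y_W − 1.5y_W².
∂π/∂y_W = 183 − 5y_W − y_X = 0, so y_W = 36.6 − 0.2y_X.
The reaction-function slope is −0.2, so a 10-unit rise in y_X moves y_W by −0.2 × 10 = −2. W's best response falls — the actions are strategic substitutes.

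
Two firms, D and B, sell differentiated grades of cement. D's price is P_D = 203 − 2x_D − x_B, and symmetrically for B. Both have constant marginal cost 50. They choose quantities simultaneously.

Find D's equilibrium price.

111.2

Firm D's profit: π = x_D(203 − 2x_D − x_B) − 50x_D.
∂π/∂x_D = 153 − 4x_D − x_B = 0 ⇒ x_D = 38.25 − 0.25x_B.
By symmetry x_B = x_D; substituting into the reaction function, 1.25x_D = 38.25 and x_D = 30.6.
P_D = 203 − 2·30.6 − 30.6 = 111.2.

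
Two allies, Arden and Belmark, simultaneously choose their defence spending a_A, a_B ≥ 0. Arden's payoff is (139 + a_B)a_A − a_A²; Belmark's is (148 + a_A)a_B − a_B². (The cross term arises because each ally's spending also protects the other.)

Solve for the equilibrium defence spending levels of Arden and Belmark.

142, 145

Expanding Arden's payoff: 139a_A + a_Ba_A − a_A².
∂π/∂a_A = 139 + a_B − 2a_A = 0, so a_A = 69.5 + 0.5a_B.
Likewise for Belmark: a_B = 74 + 0.5a_A.
Plugging a_B into Arden's best response: a_A = 69.5 + 0.5(74 + 0.5a_A) ⇒ 0.75a_A = 106.5, so a_A = 142.
Then a_B = 74 + 0.5·142 = 145.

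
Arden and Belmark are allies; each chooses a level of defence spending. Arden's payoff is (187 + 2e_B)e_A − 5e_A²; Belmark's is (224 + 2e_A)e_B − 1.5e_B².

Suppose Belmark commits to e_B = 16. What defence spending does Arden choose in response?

21.9

Expanding Arden's payoff: 187e_A + 2e_Be_A − 5e_A².
∂π/∂e_A = 187 + 2e_B − 10e_A = 0, so e_A = 18.7 + 0.2e_B.
At e_B = 16: e_A = 18.7 + 0.2·16 = 21.9.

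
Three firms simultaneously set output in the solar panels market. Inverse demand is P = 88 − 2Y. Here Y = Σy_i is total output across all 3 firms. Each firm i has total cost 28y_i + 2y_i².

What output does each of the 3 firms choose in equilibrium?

5

A representative firm's profit is π_i = y_i(88 − 2Y) − 28y_i − 2y_i², with Y = y_i + Σ_{j≠i} y_j.
First-order condition: 60 − 8y_i − 2Σ_{j≠i} y_j = 0.
With identical firms, set every y_j = y: then 60 − 8y − 4y = 0, i.e. y = 60/12 = 5.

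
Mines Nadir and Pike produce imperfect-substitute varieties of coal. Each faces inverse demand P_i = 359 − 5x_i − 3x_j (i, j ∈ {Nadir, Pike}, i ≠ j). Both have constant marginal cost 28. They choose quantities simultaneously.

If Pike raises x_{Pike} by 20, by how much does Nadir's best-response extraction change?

Mine Nadir's profit: π = x_{Nadir}(359 − 5x_{Nadir} − 3x_{Pike}) − 28x_{Nadir}.
∂π/∂x_{Nadir} = 331 − 10x_{Nadir} − 3x_{Pike} = 0 ⇒ x_{Nadir} = 33.1 − 0.3x_{Pike}.
The reaction-function slope is −0.3, so a 20-unit rise in x_{Pike} moves x_{Nadir} by −0.3 × 20 = −6. Nadir's best response falls — the actions are strategic substitutes.

-6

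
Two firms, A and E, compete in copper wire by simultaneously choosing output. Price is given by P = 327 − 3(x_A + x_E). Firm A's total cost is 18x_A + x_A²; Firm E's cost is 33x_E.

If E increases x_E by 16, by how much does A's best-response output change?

Firm A's profit: π = x_A(327 − 3(x_A + x_E)) − 18x_A − x_A².
∂π/∂x_A = 309 − 8x_A − 3x_E = 0, so x_A = 38.625 − 0.375x_E.
The reaction-function slope is −0.375, so a 16-unit rise in x_E moves x_A by −0.375 × 16 = −6. A's best response falls — the actions are strategic substitutes.

-6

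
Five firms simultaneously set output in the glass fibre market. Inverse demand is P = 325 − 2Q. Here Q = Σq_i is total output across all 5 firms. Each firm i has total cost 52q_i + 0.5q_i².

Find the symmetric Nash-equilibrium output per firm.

21

A representative firm's profit is π_i = q_i(325 − 2Q) − 52q_i − 0.5q_i², with Q = q_i + Σ_{j≠i} q_j.
First-order condition: 273 − 5q_i − 2Σ_{j≠i} q_j = 0.
In a symmetric equilibrium every firm chooses the same q, so Σ_{j≠i} q_j = 4q. The condition becomes 273 − 13q = 0, giving q = 273/13 = 21.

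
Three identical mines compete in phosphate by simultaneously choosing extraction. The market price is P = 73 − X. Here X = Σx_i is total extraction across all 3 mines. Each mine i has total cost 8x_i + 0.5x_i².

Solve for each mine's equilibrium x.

A representative mine's profit is π_i = x_i(73 − X) − 8x_i − 0.5x_i², with X = x_i + Σ_{j≠i} x_j.
First-order condition: 65 − 3x_i − Σ_{j≠i} x_j = 0.
With identical mines, set every x_j = x: then 65 − 3x − 2x = 0, i.e. x = 65/5 = 13.

13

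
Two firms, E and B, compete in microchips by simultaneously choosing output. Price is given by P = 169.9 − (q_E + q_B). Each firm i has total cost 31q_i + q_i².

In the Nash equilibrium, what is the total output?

55.56

Firm E's profit: π = q_E(169.9 − (q_E + q_B)) − 31q_E − q_E².
∂π/∂q_E = 138.9 − 4q_E − q_B = 0, so q_E = 34.725 − 0.25q_B.
By symmetry q_B = q_E; substituting into the reaction function, 1.25q_E = 34.725 and q_E = 27.78.
Total output: 27.78 + 27.78 = 55.56.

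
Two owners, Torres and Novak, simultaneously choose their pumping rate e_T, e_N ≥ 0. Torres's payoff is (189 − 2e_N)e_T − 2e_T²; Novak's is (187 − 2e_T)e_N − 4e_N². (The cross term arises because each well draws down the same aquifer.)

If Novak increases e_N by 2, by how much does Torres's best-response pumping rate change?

Expanding Torres's payoff: 189e_T − 2e_Ne_T − 2e_T².
∂π/∂e_T = 189 − 2e_N − 4e_T = 0, so e_T = 47.25 − 0.5e_N.
The reaction-function slope is −0.5, so a 2-unit rise in e_N moves e_T by −0.5 × 2 = −1. Torres's best response falls — the actions are strategic substitutes.

-1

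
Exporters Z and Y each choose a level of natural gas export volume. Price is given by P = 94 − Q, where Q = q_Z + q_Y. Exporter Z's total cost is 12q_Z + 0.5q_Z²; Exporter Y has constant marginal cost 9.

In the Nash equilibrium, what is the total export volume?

50.4

Exporter Z's profit: π = q_Z(94 − (q_Z + q_Y)) − 12q_Z − 0.5q_Z².
∂π/∂q_Z = 82 − 3q_Z − q_Y = 0, so q_Z = 82/3 − (1/3)q_Y.
For Y: ∂π/∂q_Y = 85 − 2q_Y − q_Z = 0 ⇒ q_Y = 42.5 − 0.5q_Z.
Solving the two reaction functions simultaneously: (1 − (−1/3)(−0.5))q_Z = 82/3 − (1/3)·42.5, so (5/6)q_Z = 79/6 and q_Z = 15.8.
Then q_Y = 42.5 − 0.5·15.8 = 34.6.
Total export volume: 15.8 + 34.6 = 50.4.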